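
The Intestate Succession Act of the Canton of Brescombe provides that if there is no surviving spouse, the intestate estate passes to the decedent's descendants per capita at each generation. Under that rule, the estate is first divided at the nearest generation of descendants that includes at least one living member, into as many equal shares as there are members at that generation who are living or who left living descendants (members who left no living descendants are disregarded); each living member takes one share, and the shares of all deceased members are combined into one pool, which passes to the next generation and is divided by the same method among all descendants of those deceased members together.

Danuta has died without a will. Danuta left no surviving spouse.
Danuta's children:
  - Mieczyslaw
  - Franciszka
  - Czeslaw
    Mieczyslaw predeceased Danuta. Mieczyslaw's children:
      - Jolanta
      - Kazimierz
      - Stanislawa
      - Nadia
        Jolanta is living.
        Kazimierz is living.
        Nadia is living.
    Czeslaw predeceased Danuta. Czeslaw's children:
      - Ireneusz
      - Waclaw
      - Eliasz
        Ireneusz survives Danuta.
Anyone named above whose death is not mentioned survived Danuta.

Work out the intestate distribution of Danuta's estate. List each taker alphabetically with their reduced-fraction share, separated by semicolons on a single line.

Eliasz 2/21; Franciszka 1/3; Ireneusz 2/21; Jolanta 2/21; Kazimierz 2/21; Nadia 2/21; Stanislawa 2/21; Waclaw 2/21

There is no surviving spouse, so the entire estate passes to Danuta's descendants per capita at each generation.
At generation 1 (Mieczyslaw, Franciszka, Czeslaw) there are 3 shares of (1)/3 = 1/3 each.
Living: Franciszka — each takes 1/3.
Deceased: Mieczyslaw and Czeslaw. Their combined 2/3 is pooled and carried to generation 2.
At generation 2 (Jolanta, Kazimierz, Stanislawa, Nadia, Ireneusz, Waclaw, Eliasz) there are 7 shares of (2/3)/7 = 2/21 each.
Living: Jolanta, Kazimierz, Stanislawa, Nadia, Ireneusz, Waclaw, and Eliasz — each takes 2/21.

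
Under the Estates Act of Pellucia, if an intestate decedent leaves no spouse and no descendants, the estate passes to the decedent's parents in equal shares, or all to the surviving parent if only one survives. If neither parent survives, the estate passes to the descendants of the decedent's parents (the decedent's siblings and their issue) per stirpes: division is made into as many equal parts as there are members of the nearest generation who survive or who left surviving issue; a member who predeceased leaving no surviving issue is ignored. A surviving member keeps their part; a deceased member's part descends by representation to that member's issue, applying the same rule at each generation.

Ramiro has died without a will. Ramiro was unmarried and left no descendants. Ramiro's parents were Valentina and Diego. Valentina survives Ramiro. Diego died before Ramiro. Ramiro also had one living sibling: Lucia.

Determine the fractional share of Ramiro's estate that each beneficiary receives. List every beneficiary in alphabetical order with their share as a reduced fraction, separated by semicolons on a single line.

Valentina 1

Only one parent, Valentina, survives, so Valentina takes the entire estate. The siblings take nothing because a surviving parent has priority.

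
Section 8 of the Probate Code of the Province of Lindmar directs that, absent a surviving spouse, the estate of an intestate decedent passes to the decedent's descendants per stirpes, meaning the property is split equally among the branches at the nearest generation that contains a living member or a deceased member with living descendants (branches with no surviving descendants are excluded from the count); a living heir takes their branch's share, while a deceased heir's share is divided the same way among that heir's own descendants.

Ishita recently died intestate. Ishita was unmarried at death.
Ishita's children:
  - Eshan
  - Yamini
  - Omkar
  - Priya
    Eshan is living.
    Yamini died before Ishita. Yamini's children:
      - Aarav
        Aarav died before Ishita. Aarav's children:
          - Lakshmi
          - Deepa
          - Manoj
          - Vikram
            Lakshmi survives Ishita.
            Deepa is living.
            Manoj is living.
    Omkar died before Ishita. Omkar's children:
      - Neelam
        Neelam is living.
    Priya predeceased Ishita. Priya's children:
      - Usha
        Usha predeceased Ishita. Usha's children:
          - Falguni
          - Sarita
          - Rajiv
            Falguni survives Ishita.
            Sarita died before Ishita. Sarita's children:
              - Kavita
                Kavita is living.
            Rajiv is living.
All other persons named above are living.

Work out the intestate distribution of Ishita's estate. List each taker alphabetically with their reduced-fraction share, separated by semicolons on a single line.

Deepa 1/16; Eshan 1/4; Falguni 1/12; Kavita 1/12; Lakshmi 1/16; Manoj 1/16; Neelam 1/4; Rajiv 1/12; Vikram 1/16

There is no surviving spouse, so the entire estate passes to Ishita's descendants per stirpes.
The estate is divided into 4 equal shares of 1/4 among Eshan, Yamini, Omkar, Priya.
Eshan is living and takes 1/4.
Yamini predeceased; the 1/4 allotted to Yamini's branch passes to Yamini's issue by representation.
Aarav's line is the sole branch at this level, so the full 1/4 passes to Aarav's issue by representation.
The 1/4 is divided into 4 equal shares of 1/16 among Lakshmi, Deepa, Manoj, Vikram.
Lakshmi is living and takes 1/16.
Deepa is living and takes 1/16.
Manoj is living and takes 1/16.
Vikram is living and takes 1/16.
Omkar predeceased; the 1/4 allotted to Omkar's branch passes to Omkar's issue by representation.
Neelam is the sole taker at this level and receives the full 1/4.
Priya predeceased; the 1/4 allotted to Priya's branch passes to Priya's issue by representation.
Usha's line is the sole branch at this level, so the full 1/4 passes to Usha's issue by representation.
The 1/4 is divided into 3 equal shares of 1/12 among Falguni, Sarita, Rajiv.
Falguni is living and takes 1/12.
Sarita predeceased; the 1/12 allotted to Sarita's branch passes to Sarita's issue by representation.
Kavita is the sole taker at this level and receives the full 1/12.
Rajiv is living and takes 1/12.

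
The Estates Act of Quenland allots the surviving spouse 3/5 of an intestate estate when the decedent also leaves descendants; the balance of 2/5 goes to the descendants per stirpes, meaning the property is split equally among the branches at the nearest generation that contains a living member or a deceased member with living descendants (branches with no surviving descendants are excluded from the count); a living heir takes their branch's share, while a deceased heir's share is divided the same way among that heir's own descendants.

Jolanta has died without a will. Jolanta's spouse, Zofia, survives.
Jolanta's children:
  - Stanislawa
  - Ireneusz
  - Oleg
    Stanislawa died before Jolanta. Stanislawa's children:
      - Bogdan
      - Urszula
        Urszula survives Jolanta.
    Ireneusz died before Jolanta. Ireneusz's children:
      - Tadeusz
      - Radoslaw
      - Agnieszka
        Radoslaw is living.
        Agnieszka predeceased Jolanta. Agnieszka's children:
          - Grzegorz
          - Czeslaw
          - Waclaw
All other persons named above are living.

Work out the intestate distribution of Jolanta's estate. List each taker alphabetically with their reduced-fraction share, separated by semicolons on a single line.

Zofia, as surviving spouse, takes 3/5.
The remaining 2/5 passes to Jolanta's descendants per stirpes.
The 2/5 is divided into 3 equal shares of 2/15 among Stanislawa, Ireneusz, Oleg.
Stanislawa predeceased; the 2/15 allotted to Stanislawa's branch passes to Stanislawa's issue by representation.
The 2/15 is divided into 2 equal shares of 1/15 among Bogdan, Urszula.
Bogdan is living and takes 1/15.
Urszula is living and takes 1/15.
Ireneusz predeceased; the 2/15 allotted to Ireneusz's branch passes to Ireneusz's issue by representation.
The 2/15 is divided into 3 equal shares of 2/45 among Tadeusz, Radoslaw, Agnieszka.
Tadeusz is living and takes 2/45.
Radoslaw is living and takes 2/45.
Agnieszka predeceased; the 2/45 allotted to Agnieszka's branch passes to Agnieszka's issue by representation.
The 2/45 is divided into 3 equal shares of 2/135 among Grzegorz, Czeslaw, Waclaw.
Grzegorz is living and takes 2/135.
Czeslaw is living and takes 2/135.
Waclaw is living and takes 2/135.
Oleg is living and takes 2/15.

Bogdan 1/15; Czeslaw 2/135; Grzegorz 2/135; Oleg 2/15; Radoslaw 2/45; Tadeusz 2/45; Urszula 1/15; Waclaw 2/135; Zofia 3/5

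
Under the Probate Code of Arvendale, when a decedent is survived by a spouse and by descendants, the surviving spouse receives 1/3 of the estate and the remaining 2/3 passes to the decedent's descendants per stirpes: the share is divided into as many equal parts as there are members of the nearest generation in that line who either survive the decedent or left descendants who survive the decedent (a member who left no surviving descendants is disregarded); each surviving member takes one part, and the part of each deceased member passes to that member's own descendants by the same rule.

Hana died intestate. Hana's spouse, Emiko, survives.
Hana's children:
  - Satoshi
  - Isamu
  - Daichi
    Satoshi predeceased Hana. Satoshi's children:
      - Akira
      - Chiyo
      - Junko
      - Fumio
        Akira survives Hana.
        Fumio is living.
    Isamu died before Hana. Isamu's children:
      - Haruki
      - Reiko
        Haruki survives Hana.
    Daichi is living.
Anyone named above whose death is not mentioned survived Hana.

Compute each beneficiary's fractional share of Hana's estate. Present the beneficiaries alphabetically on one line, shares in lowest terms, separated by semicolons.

Akira 1/18; Chiyo 1/18; Daichi 2/9; Emiko 1/3; Fumio 1/18; Haruki 1/9; Junko 1/18; Reiko 1/9

Emiko, as surviving spouse, takes 1/3.
The remaining 2/3 passes to Hana's descendants per stirpes.
The 2/3 is divided into 3 equal shares of 2/9 among Satoshi, Isamu, Daichi.
Satoshi predeceased; the 2/9 allotted to Satoshi's branch passes to Satoshi's issue by representation.
The 2/9 is divided into 4 equal shares of 1/18 among Akira, Chiyo, Junko, Fumio.
Akira is living and takes 1/18.
Chiyo is living and takes 1/18.
Junko is living and takes 1/18.
Fumio is living and takes 1/18.
Isamu predeceased; the 2/9 allotted to Isamu's branch passes to Isamu's issue by representation.
The 2/9 is divided into 2 equal shares of 1/9 among Haruki, Reiko.
Haruki is living and takes 1/9.
Reiko is living and takes 1/9.
Daichi is living and takes 2/9.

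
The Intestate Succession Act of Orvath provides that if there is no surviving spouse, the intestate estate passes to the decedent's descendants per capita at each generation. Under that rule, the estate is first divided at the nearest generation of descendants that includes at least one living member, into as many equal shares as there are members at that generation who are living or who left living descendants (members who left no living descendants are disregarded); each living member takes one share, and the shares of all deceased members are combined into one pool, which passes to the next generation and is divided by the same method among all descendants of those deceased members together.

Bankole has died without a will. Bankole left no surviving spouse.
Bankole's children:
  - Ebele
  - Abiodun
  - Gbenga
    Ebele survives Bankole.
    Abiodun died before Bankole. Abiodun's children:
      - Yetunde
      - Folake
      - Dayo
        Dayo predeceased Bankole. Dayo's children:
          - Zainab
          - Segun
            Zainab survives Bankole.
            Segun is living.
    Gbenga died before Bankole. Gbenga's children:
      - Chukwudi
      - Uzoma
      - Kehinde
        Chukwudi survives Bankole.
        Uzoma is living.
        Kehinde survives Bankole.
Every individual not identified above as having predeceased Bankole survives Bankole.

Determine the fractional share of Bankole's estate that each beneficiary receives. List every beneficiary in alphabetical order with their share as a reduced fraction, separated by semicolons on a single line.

Chukwudi 1/9; Ebele 1/3; Folake 1/9; Kehinde 1/9; Segun 1/18; Uzoma 1/9; Yetunde 1/9; Zainab 1/18

There is no surviving spouse, so the entire estate passes to Bankole's descendants per capita at each generation.
At generation 1 (Ebele, Abiodun, Gbenga) there are 3 shares of (1)/3 = 1/3 each.
Living: Ebele — each takes 1/3.
Deceased: Abiodun and Gbenga. Their combined 2/3 is pooled and carried to generation 2.
At generation 2 (Yetunde, Folake, Dayo, Chukwudi, Uzoma, Kehinde) there are 6 shares of (2/3)/6 = 1/9 each.
Living: Yetunde, Folake, Chukwudi, Uzoma, and Kehinde — each takes 1/9.
Deceased: Dayo. That 1/9 share is carried to generation 3.
At generation 3 (Zainab, Segun) there are 2 shares of (1/9)/2 = 1/18 each.
Living: Zainab and Segun — each takes 1/18.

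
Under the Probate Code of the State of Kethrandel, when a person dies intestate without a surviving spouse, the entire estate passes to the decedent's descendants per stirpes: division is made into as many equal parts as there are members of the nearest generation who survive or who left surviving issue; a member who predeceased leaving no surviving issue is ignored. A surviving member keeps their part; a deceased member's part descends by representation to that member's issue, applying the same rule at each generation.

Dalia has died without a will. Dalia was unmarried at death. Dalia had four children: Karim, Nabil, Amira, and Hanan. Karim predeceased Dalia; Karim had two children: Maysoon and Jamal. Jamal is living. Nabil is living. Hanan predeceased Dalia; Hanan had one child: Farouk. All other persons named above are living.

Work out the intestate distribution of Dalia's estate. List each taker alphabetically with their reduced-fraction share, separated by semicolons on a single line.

There is no surviving spouse, so the entire estate passes to Dalia's descendants per stirpes.
The estate is divided into 4 equal shares of 1/4 among Karim, Nabil, Amira, Hanan.
Karim predeceased; the 1/4 allotted to Karim's branch passes to Karim's issue by representation.
The 1/4 is divided into 2 equal shares of 1/8 among Maysoon, Jamal.
Maysoon is living and takes 1/8.
Jamal is living and takes 1/8.
Nabil is living and takes 1/4.
Amira is living and takes 1/4.
Hanan predeceased; the 1/4 allotted to Hanan's branch passes to Hanan's issue by representation.
Farouk is the sole taker at this level and receives the full 1/4.

Amira 1/4; Farouk 1/4; Jamal 1/8; Maysoon 1/8; Nabil 1/4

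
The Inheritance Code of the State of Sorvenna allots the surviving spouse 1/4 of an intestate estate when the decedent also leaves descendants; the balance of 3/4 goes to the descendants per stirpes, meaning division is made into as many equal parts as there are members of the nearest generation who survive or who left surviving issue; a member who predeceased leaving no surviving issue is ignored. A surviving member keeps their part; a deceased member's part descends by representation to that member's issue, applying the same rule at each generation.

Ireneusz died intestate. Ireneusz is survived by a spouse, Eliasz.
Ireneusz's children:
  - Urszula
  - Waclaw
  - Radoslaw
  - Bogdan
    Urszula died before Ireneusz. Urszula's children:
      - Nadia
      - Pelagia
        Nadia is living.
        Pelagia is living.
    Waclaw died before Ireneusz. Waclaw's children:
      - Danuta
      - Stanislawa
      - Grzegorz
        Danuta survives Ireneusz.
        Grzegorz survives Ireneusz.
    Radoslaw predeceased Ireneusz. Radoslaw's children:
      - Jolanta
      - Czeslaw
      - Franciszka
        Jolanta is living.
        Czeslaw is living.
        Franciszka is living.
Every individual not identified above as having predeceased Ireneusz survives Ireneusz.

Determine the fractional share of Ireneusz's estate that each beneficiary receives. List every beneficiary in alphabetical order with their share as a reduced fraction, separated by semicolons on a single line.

Bogdan 3/16; Czeslaw 1/16; Danuta 1/16; Eliasz 1/4; Franciszka 1/16; Grzegorz 1/16; Jolanta 1/16; Nadia 3/32; Pelagia 3/32; Stanislawa 1/16

Eliasz, as surviving spouse, takes 1/4.
The remaining 3/4 passes to Ireneusz's descendants per stirpes.
The 3/4 is divided into 4 equal shares of 3/16 among Urszula, Waclaw, Radoslaw, Bogdan.
Urszula predeceased; the 3/16 allotted to Urszula's branch passes to Urszula's issue by representation.
The 3/16 is divided into 2 equal shares of 3/32 among Nadia, Pelagia.
Nadia is living and takes 3/32.
Pelagia is living and takes 3/32.
Waclaw predeceased; the 3/16 allotted to Waclaw's branch passes to Waclaw's issue by representation.
The 3/16 is divided into 3 equal shares of 1/16 among Danuta, Stanislawa, Grzegorz.
Danuta is living and takes 1/16.
Stanislawa is living and takes 1/16.
Grzegorz is living and takes 1/16.
Radoslaw predeceased; the 3/16 allotted to Radoslaw's branch passes to Radoslaw's issue by representation.
The 3/16 is divided into 3 equal shares of 1/16 among Jolanta, Czeslaw, Franciszka.
Jolanta is living and takes 1/16.
Czeslaw is living and takes 1/16.
Franciszka is living and takes 1/16.
Bogdan is living and takes 3/16.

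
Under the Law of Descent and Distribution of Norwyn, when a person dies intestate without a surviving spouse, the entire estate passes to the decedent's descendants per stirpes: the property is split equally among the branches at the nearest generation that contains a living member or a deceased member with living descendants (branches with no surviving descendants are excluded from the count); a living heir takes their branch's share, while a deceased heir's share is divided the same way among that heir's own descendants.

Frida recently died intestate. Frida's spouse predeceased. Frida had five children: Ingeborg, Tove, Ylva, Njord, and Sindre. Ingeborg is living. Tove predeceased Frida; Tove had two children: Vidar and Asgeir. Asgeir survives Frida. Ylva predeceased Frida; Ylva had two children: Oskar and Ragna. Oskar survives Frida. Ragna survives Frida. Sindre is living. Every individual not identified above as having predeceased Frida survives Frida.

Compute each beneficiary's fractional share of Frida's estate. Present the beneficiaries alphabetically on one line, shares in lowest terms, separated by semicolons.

There is no surviving spouse, so the entire estate passes to Frida's descendants per stirpes.
The estate is divided into 5 equal shares of 1/5 among Ingeborg, Tove, Ylva, Njord, Sindre.
Ingeborg is living and takes 1/5.
Tove predeceased; the 1/5 allotted to Tove's branch passes to Tove's issue by representation.
The 1/5 is divided into 2 equal shares of 1/10 among Vidar, Asgeir.
Vidar is living and takes 1/10.
Asgeir is living and takes 1/10.
Ylva predeceased; the 1/5 allotted to Ylva's branch passes to Ylva's issue by representation.
The 1/5 is divided into 2 equal shares of 1/10 among Oskar, Ragna.
Oskar is living and takes 1/10.
Ragna is living and takes 1/10.
Njord is living and takes 1/5.
Sindre is living and takes 1/5.

Asgeir 1/10; Ingeborg 1/5; Njord 1/5; Oskar 1/10; Ragna 1/10; Sindre 1/5; Vidar 1/10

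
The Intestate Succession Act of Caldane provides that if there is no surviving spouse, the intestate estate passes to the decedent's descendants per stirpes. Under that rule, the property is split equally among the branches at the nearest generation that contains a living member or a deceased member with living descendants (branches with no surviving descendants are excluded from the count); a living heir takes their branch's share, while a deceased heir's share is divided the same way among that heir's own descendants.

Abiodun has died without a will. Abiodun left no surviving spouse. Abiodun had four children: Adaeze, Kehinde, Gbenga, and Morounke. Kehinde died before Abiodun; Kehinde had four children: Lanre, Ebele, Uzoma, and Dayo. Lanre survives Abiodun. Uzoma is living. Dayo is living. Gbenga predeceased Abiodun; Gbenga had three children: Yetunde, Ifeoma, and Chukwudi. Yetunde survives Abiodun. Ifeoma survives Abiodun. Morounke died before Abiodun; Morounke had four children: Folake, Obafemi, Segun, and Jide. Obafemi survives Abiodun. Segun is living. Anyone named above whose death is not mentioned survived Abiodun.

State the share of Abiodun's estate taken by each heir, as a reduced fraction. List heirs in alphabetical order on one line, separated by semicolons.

Adaeze 1/4; Chukwudi 1/12; Dayo 1/16; Ebele 1/16; Folake 1/16; Ifeoma 1/12; Jide 1/16; Lanre 1/16; Obafemi 1/16; Segun 1/16; Uzoma 1/16; Yetunde 1/12

There is no surviving spouse, so the entire estate passes to Abiodun's descendants per stirpes.
The estate is divided into 4 equal shares of 1/4 among Adaeze, Kehinde, Gbenga, Morounke.
Adaeze is living and takes 1/4.
Kehinde predeceased; the 1/4 allotted to Kehinde's branch passes to Kehinde's issue by representation.
The 1/4 is divided into 4 equal shares of 1/16 among Lanre, Ebele, Uzoma, Dayo.
Lanre is living and takes 1/16.
Ebele is living and takes 1/16.
Uzoma is living and takes 1/16.
Dayo is living and takes 1/16.
Gbenga predeceased; the 1/4 allotted to Gbenga's branch passes to Gbenga's issue by representation.
The 1/4 is divided into 3 equal shares of 1/12 among Yetunde, Ifeoma, Chukwudi.
Yetunde is living and takes 1/12.
Ifeoma is living and takes 1/12.
Chukwudi is living and takes 1/12.
Morounke predeceased; the 1/4 allotted to Morounke's branch passes to Morounke's issue by representation.
The 1/4 is divided into 4 equal shares of 1/16 among Folake, Obafemi, Segun, Jide.
Folake is living and takes 1/16.
Obafemi is living and takes 1/16.
Segun is living and takes 1/16.
Jide is living and takes 1/16.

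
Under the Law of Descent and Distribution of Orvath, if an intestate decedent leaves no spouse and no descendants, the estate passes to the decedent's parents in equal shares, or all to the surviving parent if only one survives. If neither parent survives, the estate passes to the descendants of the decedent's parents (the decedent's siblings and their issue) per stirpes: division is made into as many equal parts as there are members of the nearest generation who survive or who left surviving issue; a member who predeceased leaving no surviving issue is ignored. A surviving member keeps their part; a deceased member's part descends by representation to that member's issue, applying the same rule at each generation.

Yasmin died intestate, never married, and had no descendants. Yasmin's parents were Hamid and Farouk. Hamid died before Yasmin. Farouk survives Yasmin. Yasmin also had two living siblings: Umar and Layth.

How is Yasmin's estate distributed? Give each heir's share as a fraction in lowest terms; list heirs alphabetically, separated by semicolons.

Farouk 1

Only one parent, Farouk, survives, so Farouk takes the entire estate. The siblings take nothing because a surviving parent has priority.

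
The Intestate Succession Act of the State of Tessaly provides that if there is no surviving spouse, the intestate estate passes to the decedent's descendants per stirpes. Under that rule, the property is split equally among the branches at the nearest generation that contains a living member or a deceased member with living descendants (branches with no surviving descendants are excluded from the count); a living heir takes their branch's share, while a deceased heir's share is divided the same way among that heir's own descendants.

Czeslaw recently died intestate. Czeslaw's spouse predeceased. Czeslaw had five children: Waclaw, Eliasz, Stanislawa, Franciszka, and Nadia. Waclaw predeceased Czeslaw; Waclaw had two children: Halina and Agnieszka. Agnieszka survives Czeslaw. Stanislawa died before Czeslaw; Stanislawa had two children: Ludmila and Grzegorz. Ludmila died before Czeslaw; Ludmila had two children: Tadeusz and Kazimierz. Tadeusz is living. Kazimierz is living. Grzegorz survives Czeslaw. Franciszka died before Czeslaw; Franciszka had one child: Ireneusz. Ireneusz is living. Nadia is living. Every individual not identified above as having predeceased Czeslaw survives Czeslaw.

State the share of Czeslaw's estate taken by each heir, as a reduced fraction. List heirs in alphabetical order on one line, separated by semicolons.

There is no surviving spouse, so the entire estate passes to Czeslaw's descendants per stirpes.
The estate is divided into 5 equal shares of 1/5 among Waclaw, Eliasz, Stanislawa, Franciszka, Nadia.
Waclaw predeceased; the 1/5 allotted to Waclaw's branch passes to Waclaw's issue by representation.
The 1/5 is divided into 2 equal shares of 1/10 among Halina, Agnieszka.
Halina is living and takes 1/10.
Agnieszka is living and takes 1/10.
Eliasz is living and takes 1/5.
Stanislawa predeceased; the 1/5 allotted to Stanislawa's branch passes to Stanislawa's issue by representation.
The 1/5 is divided into 2 equal shares of 1/10 among Ludmila, Grzegorz.
Ludmila predeceased; the 1/10 allotted to Ludmila's branch passes to Ludmila's issue by representation.
The 1/10 is divided into 2 equal shares of 1/20 among Tadeusz, Kazimierz.
Tadeusz is living and takes 1/20.
Kazimierz is living and takes 1/20.
Grzegorz is living and takes 1/10.
Franciszka predeceased; the 1/5 allotted to Franciszka's branch passes to Franciszka's issue by representation.
Ireneusz is the sole taker at this level and receives the full 1/5.
Nadia is living and takes 1/5.

Agnieszka 1/10; Eliasz 1/5; Grzegorz 1/10; Halina 1/10; Ireneusz 1/5; Kazimierz 1/20; Nadia 1/5; Tadeusz 1/20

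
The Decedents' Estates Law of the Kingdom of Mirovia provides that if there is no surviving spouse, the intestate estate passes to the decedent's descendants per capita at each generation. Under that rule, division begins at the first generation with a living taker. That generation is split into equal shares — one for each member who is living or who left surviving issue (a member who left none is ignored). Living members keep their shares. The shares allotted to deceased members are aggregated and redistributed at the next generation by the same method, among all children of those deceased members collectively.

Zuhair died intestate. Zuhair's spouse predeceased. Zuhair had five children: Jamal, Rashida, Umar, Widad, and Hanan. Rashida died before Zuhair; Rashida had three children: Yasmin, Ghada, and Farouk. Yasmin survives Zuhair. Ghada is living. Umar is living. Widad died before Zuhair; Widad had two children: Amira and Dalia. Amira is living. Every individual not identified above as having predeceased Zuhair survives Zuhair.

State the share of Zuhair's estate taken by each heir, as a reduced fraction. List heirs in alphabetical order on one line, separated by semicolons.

Amira 2/25; Dalia 2/25; Farouk 2/25; Ghada 2/25; Hanan 1/5; Jamal 1/5; Umar 1/5; Yasmin 2/25

There is no surviving spouse, so the entire estate passes to Zuhair's descendants per capita at each generation.
At generation 1 (Jamal, Rashida, Umar, Widad, Hanan) there are 5 shares of (1)/5 = 1/5 each.
Living: Jamal, Umar, and Hanan — each takes 1/5.
Deceased: Rashida and Widad. Their combined 2/5 is pooled and carried to generation 2.
At generation 2 (Yasmin, Ghada, Farouk, Amira, Dalia) there are 5 shares of (2/5)/5 = 2/25 each.
Living: Yasmin, Ghada, Farouk, Amira, and Dalia — each takes 2/25.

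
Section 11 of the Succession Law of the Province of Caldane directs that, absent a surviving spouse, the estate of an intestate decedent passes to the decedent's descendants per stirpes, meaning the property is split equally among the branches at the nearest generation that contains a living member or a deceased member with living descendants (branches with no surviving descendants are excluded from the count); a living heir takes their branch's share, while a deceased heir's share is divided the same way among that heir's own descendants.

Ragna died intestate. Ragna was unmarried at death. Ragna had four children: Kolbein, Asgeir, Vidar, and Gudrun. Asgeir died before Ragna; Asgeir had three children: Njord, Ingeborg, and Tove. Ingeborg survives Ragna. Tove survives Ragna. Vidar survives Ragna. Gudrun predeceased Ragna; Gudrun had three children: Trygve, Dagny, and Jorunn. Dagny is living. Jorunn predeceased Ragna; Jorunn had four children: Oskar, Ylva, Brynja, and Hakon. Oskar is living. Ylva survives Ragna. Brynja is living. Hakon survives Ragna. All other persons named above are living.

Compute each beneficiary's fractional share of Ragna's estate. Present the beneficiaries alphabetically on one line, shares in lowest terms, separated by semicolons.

There is no surviving spouse, so the entire estate passes to Ragna's descendants per stirpes.
The estate is divided into 4 equal shares of 1/4 among Kolbein, Asgeir, Vidar, Gudrun.
Kolbein is living and takes 1/4.
Asgeir predeceased; the 1/4 allotted to Asgeir's branch passes to Asgeir's issue by representation.
The 1/4 is divided into 3 equal shares of 1/12 among Njord, Ingeborg, Tove.
Njord is living and takes 1/12.
Ingeborg is living and takes 1/12.
Tove is living and takes 1/12.
Vidar is living and takes 1/4.
Gudrun predeceased; the 1/4 allotted to Gudrun's branch passes to Gudrun's issue by representation.
The 1/4 is divided into 3 equal shares of 1/12 among Trygve, Dagny, Jorunn.
Trygve is living and takes 1/12.
Dagny is living and takes 1/12.
Jorunn predeceased; the 1/12 allotted to Jorunn's branch passes to Jorunn's issue by representation.
The 1/12 is divided into 4 equal shares of 1/48 among Oskar, Ylva, Brynja, Hakon.
Oskar is living and takes 1/48.
Ylva is living and takes 1/48.
Brynja is living and takes 1/48.
Hakon is living and takes 1/48.

Brynja 1/48; Dagny 1/12; Hakon 1/48; Ingeborg 1/12; Kolbein 1/4; Njord 1/12; Oskar 1/48; Tove 1/12; Trygve 1/12; Vidar 1/4; Ylva 1/48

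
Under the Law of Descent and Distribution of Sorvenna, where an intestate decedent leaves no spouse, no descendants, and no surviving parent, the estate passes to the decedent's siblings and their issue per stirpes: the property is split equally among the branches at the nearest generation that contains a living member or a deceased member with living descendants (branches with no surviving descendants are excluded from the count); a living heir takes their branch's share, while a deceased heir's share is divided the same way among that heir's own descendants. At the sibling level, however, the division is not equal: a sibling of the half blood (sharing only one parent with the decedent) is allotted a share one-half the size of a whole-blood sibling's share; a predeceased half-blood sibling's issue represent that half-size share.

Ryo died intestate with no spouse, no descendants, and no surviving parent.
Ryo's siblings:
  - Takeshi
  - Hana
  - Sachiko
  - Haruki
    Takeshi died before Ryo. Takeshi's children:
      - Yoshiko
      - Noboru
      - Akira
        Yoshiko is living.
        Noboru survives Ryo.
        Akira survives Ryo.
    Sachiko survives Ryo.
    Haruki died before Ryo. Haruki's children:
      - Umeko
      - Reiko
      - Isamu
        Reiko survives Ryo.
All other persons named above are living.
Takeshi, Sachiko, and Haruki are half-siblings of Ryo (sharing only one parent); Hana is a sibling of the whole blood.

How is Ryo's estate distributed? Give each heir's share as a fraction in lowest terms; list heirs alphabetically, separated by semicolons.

Akira 1/15; Hana 2/5; Isamu 1/15; Noboru 1/15; Reiko 1/15; Sachiko 1/5; Umeko 1/15; Yoshiko 1/15

No spouse, descendants, or parent survives, so the estate passes to Ryo's siblings per stirpes.
Half-blood siblings count for one-half the weight of whole-blood siblings at the initial division.
Dividing 1 in proportion to weights (total weight 5/2): Takeshi (weight 1/2) → 1/5; Hana (weight 1) → 2/5; Sachiko (weight 1/2) → 1/5; Haruki (weight 1/2) → 1/5.
Takeshi predeceased; the 1/5 allotted to Takeshi's branch passes to Takeshi's issue by representation.
The 1/5 is divided into 3 equal shares of 1/15 among Yoshiko, Noboru, Akira.
Yoshiko is living and takes 1/15.
Noboru is living and takes 1/15.
Akira is living and takes 1/15.
Hana is living and takes 2/5.
Sachiko is living and takes 1/5.
Haruki predeceased; the 1/5 allotted to Haruki's branch passes to Haruki's issue by representation.
The 1/5 is divided into 3 equal shares of 1/15 among Umeko, Reiko, Isamu.
Umeko is living and takes 1/15.
Reiko is living and takes 1/15.
Isamu is living and takes 1/15.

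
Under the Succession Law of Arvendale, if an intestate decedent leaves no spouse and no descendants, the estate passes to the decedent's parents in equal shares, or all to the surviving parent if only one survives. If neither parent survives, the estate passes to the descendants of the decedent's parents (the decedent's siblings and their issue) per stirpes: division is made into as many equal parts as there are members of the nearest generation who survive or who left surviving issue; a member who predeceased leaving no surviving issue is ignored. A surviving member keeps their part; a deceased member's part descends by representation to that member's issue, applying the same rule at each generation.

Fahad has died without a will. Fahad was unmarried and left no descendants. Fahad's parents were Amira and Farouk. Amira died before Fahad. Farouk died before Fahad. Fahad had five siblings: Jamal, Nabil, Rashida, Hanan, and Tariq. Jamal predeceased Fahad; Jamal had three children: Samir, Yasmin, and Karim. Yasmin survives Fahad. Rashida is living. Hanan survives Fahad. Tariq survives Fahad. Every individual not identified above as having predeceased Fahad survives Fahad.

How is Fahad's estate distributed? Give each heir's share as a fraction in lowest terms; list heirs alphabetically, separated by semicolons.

Neither parent survives and there are no descendants, so the estate passes to Fahad's siblings and their issue per stirpes.
The estate is divided into 5 equal shares of 1/5 among Jamal, Nabil, Rashida, Hanan, Tariq.
Jamal predeceased; the 1/5 allotted to Jamal's branch passes to Jamal's issue by representation.
The 1/5 is divided into 3 equal shares of 1/15 among Samir, Yasmin, Karim.
Samir is living and takes 1/15.
Yasmin is living and takes 1/15.
Karim is living and takes 1/15.
Nabil is living and takes 1/5.
Rashida is living and takes 1/5.
Hanan is living and takes 1/5.
Tariq is living and takes 1/5.

Hanan 1/5; Karim 1/15; Nabil 1/5; Rashida 1/5; Samir 1/15; Tariq 1/5; Yasmin 1/15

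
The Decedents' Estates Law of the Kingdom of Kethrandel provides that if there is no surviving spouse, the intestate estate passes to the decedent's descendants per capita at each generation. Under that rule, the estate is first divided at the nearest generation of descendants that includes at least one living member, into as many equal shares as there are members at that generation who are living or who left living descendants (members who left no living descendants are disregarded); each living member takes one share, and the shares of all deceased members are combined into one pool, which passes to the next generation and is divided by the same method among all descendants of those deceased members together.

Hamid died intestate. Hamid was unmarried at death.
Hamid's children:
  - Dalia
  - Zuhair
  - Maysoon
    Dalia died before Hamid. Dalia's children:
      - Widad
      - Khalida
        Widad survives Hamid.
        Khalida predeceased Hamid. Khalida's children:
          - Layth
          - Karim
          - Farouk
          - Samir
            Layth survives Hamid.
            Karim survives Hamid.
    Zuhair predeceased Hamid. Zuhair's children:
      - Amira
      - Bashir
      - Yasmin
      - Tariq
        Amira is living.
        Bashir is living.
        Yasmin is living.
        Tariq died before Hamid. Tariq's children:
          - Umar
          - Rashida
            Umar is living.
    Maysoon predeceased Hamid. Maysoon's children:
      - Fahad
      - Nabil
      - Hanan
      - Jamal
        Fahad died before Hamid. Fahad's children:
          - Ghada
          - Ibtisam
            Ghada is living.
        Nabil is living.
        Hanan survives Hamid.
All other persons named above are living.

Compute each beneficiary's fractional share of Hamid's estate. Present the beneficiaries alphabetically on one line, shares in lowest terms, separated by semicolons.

There is no surviving spouse, so the entire estate passes to Hamid's descendants per capita at each generation.
No one at generation 1 (Dalia, Zuhair, Maysoon) is living; moving to the next generation.
At generation 2 (Widad, Khalida, Amira, Bashir, Yasmin, Tariq, Fahad, Nabil, Hanan, Jamal) there are 10 shares of (1)/10 = 1/10 each.
Living: Widad, Amira, Bashir, Yasmin, Nabil, Hanan, and Jamal — each takes 1/10.
Deceased: Khalida, Tariq, and Fahad. Their combined 3/10 is pooled and carried to generation 3.
At generation 3 (Layth, Karim, Farouk, Samir, Umar, Rashida, Ghada, Ibtisam) there are 8 shares of (3/10)/8 = 3/80 each.
Living: Layth, Karim, Farouk, Samir, Umar, Rashida, Ghada, and Ibtisam — each takes 3/80.

Amira 1/10; Bashir 1/10; Farouk 3/80; Ghada 3/80; Hanan 1/10; Ibtisam 3/80; Jamal 1/10; Karim 3/80; Layth 3/80; Nabil 1/10; Rashida 3/80; Samir 3/80; Umar 3/80; Widad 1/10; Yasmin 1/10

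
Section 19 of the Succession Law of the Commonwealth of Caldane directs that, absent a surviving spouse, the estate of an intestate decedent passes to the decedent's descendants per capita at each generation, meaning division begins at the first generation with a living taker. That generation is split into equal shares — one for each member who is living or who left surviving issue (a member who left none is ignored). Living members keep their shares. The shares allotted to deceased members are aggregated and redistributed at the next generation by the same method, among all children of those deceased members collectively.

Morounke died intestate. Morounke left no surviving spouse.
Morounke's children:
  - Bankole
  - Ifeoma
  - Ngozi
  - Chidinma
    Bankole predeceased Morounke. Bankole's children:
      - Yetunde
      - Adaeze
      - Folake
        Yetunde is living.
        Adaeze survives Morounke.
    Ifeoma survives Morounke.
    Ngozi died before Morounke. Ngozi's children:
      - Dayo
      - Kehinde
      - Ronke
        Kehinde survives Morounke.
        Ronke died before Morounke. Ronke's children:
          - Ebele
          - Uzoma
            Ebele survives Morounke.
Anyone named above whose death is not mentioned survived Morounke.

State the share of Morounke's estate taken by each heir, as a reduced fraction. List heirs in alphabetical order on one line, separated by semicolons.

Adaeze 1/12; Chidinma 1/4; Dayo 1/12; Ebele 1/24; Folake 1/12; Ifeoma 1/4; Kehinde 1/12; Uzoma 1/24; Yetunde 1/12

There is no surviving spouse, so the entire estate passes to Morounke's descendants per capita at each generation.
At generation 1 (Bankole, Ifeoma, Ngozi, Chidinma) there are 4 shares of (1)/4 = 1/4 each.
Living: Ifeoma and Chidinma — each takes 1/4.
Deceased: Bankole and Ngozi. Their combined 1/2 is pooled and carried to generation 2.
At generation 2 (Yetunde, Adaeze, Folake, Dayo, Kehinde, Ronke) there are 6 shares of (1/2)/6 = 1/12 each.
Living: Yetunde, Adaeze, Folake, Dayo, and Kehinde — each takes 1/12.
Deceased: Ronke. That 1/12 share is carried to generation 3.
At generation 3 (Ebele, Uzoma) there are 2 shares of (1/12)/2 = 1/24 each.
Living: Ebele and Uzoma — each takes 1/24.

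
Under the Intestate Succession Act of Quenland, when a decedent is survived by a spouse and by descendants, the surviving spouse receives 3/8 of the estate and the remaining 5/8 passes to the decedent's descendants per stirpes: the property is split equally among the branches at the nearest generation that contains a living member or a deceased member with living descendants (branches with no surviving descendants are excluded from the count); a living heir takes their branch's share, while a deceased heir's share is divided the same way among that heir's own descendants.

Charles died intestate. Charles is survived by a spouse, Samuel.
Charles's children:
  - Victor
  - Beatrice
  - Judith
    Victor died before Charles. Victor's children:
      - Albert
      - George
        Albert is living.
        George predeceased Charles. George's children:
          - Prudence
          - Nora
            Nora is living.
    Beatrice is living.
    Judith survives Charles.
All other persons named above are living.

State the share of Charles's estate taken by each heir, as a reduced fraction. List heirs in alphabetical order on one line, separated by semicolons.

Samuel, as surviving spouse, takes 3/8.
The remaining 5/8 passes to Charles's descendants per stirpes.
The 5/8 is divided into 3 equal shares of 5/24 among Victor, Beatrice, Judith.
Victor predeceased; the 5/24 allotted to Victor's branch passes to Victor's issue by representation.
The 5/24 is divided into 2 equal shares of 5/48 among Albert, George.
Albert is living and takes 5/48.
George predeceased; the 5/48 allotted to George's branch passes to George's issue by representation.
The 5/48 is divided into 2 equal shares of 5/96 among Prudence, Nora.
Prudence is living and takes 5/96.
Nora is living and takes 5/96.
Beatrice is living and takes 5/24.
Judith is living and takes 5/24.

Albert 5/48; Beatrice 5/24; Judith 5/24; Nora 5/96; Prudence 5/96; Samuel 3/8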